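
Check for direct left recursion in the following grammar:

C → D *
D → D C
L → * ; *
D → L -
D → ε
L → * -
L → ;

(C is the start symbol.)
Yes, D is left-recursive

Direct left recursion occurs when N → N α for some non-terminal N (the right-hand side begins with the left-hand side itself).

C → D *: starts with D
D → D C: LEFT RECURSIVE (starts with D)
L → * ; *: starts with '*'
D → L -: starts with L
D → ε: starts with ε
L → * -: starts with '*'
L → ;: starts with ';'

The grammar has direct left recursion on: D.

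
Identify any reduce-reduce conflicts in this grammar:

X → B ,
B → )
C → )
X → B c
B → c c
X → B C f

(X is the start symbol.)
No reduce-reduce conflicts

Augment with X' → X and build the canonical LR(0) collection (I0 = CLOSURE({[X' → . X]}), then GOTO on every symbol after a dot until no new states appear). It has 11 states:
  I0: { [B → . )], [B → . c c], [X → . B ,], [X → . B C f], [X → . B c], [X' → . X] }  — shift
  I1: { [B → ) .] }  — reduce
  I2: { [C → . )], [X → B . ,], [X → B . C f], [X → B . c] }  — shift
  I3: { [X' → X .] }  — accept
  I4: { [B → c . c] }  — shift
  I5: { [B → c c .] }  — reduce
  I6: { [C → ) .] }  — reduce
  I7: { [X → B , .] }  — reduce
  I8: { [X → B C . f] }  — shift
  I9: { [X → B c .] }  — reduce
  I10: { [X → B C f .] }  — reduce

No state contains more than one complete item.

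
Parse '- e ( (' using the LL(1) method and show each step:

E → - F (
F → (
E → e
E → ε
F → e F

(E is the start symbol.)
LL(1) parsing maintains a stack (initially the start symbol over $) and the input. At each step: if the stack top is a terminal, match it against the current input token; if it is a non-terminal N, replace it with the RHS of M[N, lookahead] (the unique production whose predict set contains the lookahead).

Stack is shown with the top on the left.

Stack    Input      Action
--------------------------
E $      - e ( ( $  output E → - F (
- F ( $  - e ( ( $  match '-'
F ( $    e ( ( $    output F → e F
e F ( $  e ( ( $    match 'e'
F ( $    ( ( $      output F → (
( ( $    ( ( $      match '('
( $      ( $        match '('
$        $          accept

The string is accepted.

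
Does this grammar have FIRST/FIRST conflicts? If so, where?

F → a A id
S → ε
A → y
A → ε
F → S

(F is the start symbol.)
A FIRST/FIRST conflict occurs when two productions N → α and N → β for the same non-terminal have FIRST(α) ∩ FIRST(β) ≠ ∅ (with ε ∈ FIRST of a nullable right-hand side, so two nullable alternatives also conflict).

FIRST sets of the non-terminals at (or reachable through a nullable prefix from) the front of some alternative:
  FIRST(S) = { ε }

Productions for F:
  F → a A id: FIRST = { 'a' }
  F → S: FIRST = { ε }
Productions for A:
  A → y: FIRST = { 'y' }
  A → ε: FIRST = { ε }
S has only one production, so no FIRST/FIRST conflict is possible there.

All alternatives of each non-terminal have pairwise disjoint FIRST sets.

Answer: No FIRST/FIRST conflicts.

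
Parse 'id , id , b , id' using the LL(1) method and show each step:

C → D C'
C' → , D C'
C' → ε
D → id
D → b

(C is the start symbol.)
LL(1) parsing maintains a stack (initially the start symbol over $) and the input. At each step: if the stack top is a terminal, match it against the current input token; if it is a non-terminal N, replace it with the RHS of M[N, lookahead] (the unique production whose predict set contains the lookahead).

Stack is shown with the top on the left.

Stack     Input               Action
------------------------------------
C $       id , id , b , id $  output C → D C'
D C' $    id , id , b , id $  output D → id
id C' $   id , id , b , id $  match 'id'
C' $      , id , b , id $     output C' → , D C'
, D C' $  , id , b , id $     match ','
D C' $    id , b , id $       output D → id
id C' $   id , b , id $       match 'id'
C' $      , b , id $          output C' → , D C'
, D C' $  , b , id $          match ','
D C' $    b , id $            output D → b
b C' $    b , id $            match 'b'
C' $      , id $              output C' → , D C'
, D C' $  , id $              match ','
D C' $    id $                output D → id
id C' $   id $                match 'id'
C' $      $                   output C' → ε
$         $                   accept

The string is accepted.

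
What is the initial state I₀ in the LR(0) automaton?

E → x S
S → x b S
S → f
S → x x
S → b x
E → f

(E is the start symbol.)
{ [E → . f], [E → . x S], [E' → . E] }

First, augment the grammar with E' → E
I₀ = CLOSURE({ [E' → . E] }):
  [E' → . E] has the dot before E: add [E → . x S], [E → . f]
No further items can be added.

I₀ = { [E → . f], [E → . x S], [E' → . E] }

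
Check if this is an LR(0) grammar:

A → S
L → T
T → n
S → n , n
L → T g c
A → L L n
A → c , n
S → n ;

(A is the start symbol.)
No. Shift-reduce conflict between [L → T .] and [L → T . g c]

A grammar is LR(0) if no state in the canonical LR(0) collection has:
  - both a shift item (dot before a terminal) and a complete item (shift-reduce conflict), or
  - two or more complete items (reduce-reduce conflict; the accept item [A' → A .] counts as a complete item here).

Augment with A' → A and build the canonical LR(0) collection (I0 = CLOSURE({[A' → . A]}), then GOTO on every symbol after a dot until no new states appear). It has 17 states:
  I0: { [A → . L L n], [A → . S], [A → . c , n], [A' → . A], [L → . T g c], [L → . T], [S → . n , n], [S → . n ;], [T → . n] }  — shift
  I1: { [A' → A .] }  — accept
  I2: { [A → L . L n], [L → . T g c], [L → . T], [T → . n] }  — shift
  I3: { [A → S .] }  — reduce
  I4: { [L → T . g c], [L → T .] }  — shift, reduce
  I5: { [A → c . , n] }  — shift
  I6: { [S → n . , n], [S → n . ;], [T → n .] }  — shift, reduce
  I7: { [S → n , . n] }  — shift
  I8: { [S → n ; .] }  — reduce
  I9: { [S → n , n .] }  — reduce
  I10: { [A → c , . n] }  — shift
  I11: { [A → c , n .] }  — reduce
  I12: { [L → T g . c] }  — shift
  I13: { [L → T g c .] }  — reduce
  I14: { [A → L L . n] }  — shift
  I15: { [T → n .] }  — reduce
  I16: { [A → L L n .] }  — reduce

Conflict in state I4:
  Shift-reduce conflict between [L → T .] and [L → T . g c]
So the grammar is NOT LR(0).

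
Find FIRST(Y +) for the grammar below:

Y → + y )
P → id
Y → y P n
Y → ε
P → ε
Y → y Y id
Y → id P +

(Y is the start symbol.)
FIRST sets of the non-terminals involved (from the grammar, by fixed-point iteration):
  FIRST(Y) = { '+', 'id', 'y', ε }

To compute FIRST(Y +), process the symbols left to right:
Symbol Y is a non-terminal. Add FIRST(Y) \ {ε} = { '+', 'id', 'y' }
Y is nullable (ε ∈ FIRST(Y)), continue to the next symbol.
Symbol + is a terminal. Add '+' and stop.
FIRST(Y +) = { '+', 'id', 'y' }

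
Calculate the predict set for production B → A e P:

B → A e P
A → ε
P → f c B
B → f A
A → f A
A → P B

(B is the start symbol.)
PREDICT(B → A e P) = (FIRST(RHS) \ {ε}) ∪ (FOLLOW(B) if ε ∈ FIRST(RHS), i.e. RHS ⇒* ε)
FIRST(A) = { 'f', ε }
FIRST(A e P) = { 'e', 'f' }
ε ∉ FIRST(A e P), so FOLLOW(B) is not added.
PREDICT(B → A e P) = { 'e', 'f' }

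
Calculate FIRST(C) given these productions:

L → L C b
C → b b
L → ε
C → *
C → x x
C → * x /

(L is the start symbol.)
From C → b b:
  - b is a terminal: add 'b' and stop
From C → *:
  - '*' is a terminal: add '*' and stop
From C → x x:
  - x is a terminal: add 'x' and stop
From C → * x /:
  - '*' is a terminal: add '*' and stop

Collecting: FIRST(C) = { '*', 'b', 'x' }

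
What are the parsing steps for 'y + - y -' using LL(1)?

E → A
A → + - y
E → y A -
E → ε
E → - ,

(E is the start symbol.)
LL(1) parsing maintains a stack (initially the start symbol over $) and the input. At each step: if the stack top is a terminal, match it against the current input token; if it is a non-terminal N, replace it with the RHS of M[N, lookahead] (the unique production whose predict set contains the lookahead).

Stack is shown with the top on the left.

Stack      Input        Action
------------------------------
E $        y + - y - $  output E → y A -
y A - $    y + - y - $  match 'y'
A - $      + - y - $    output A → + - y
+ - y - $  + - y - $    match '+'
- y - $    - y - $      match '-'
y - $      y - $        match 'y'
- $        - $          match '-'
$          $            accept

The string is accepted.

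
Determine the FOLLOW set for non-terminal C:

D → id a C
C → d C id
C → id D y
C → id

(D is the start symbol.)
{ $, 'id', 'y' }

To compute FOLLOW(C), find every occurrence of C on a right-hand side N → α C β: add FIRST(β) \ {ε}, and if β is empty or nullable also add FOLLOW(N). Iterate to a fixed point.

In D → id a C: C is at the end, add FOLLOW(D)
In C → d C id: C is followed by id, add FIRST(id) \ {ε} = { 'id' }

The FOLLOW sets referred to above (computed the same way, to a fixed point):
  FOLLOW(D) = { $, 'y' }

Taking the union: FOLLOW(C) = { $, 'id', 'y' }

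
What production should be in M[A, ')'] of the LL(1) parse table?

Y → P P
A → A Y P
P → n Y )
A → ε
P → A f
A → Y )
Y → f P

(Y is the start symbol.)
Empty (error entry)

To find M[A, ')'], we find productions for A where ')' is in the predict set (PREDICT(N → α) = (FIRST(α) \ {ε}) ∪ (FOLLOW(N) if α ⇒* ε)).

Relevant sets:
  FIRST(A) = { 'f', 'n', ε }
  FIRST(Y) = { 'f', 'n' }
  FOLLOW(A) = { 'f', 'n' }

A → A Y P: PREDICT = { 'f', 'n' }
A → ε: PREDICT = { 'f', 'n' }
A → Y ): PREDICT = { 'f', 'n' }

M[A, ')'] is empty (no production applies)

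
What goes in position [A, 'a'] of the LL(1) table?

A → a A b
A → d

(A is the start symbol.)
A → a A b

To find M[A, 'a'], we find productions for A where 'a' is in the predict set (PREDICT(N → α) = (FIRST(α) \ {ε}) ∪ (FOLLOW(N) if α ⇒* ε)).

A → a A b: PREDICT = { 'a' }
  'a' is in predict set, so this production goes in M[A, 'a']
A → d: PREDICT = { 'd' }

M[A, 'a'] = A → a A b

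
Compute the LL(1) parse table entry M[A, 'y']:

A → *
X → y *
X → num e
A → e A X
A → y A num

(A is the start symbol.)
A → y A num

To find M[A, 'y'], we find productions for A where 'y' is in the predict set (PREDICT(N → α) = (FIRST(α) \ {ε}) ∪ (FOLLOW(N) if α ⇒* ε)).

A → *: PREDICT = { '*' }
A → e A X: PREDICT = { 'e' }
A → y A num: PREDICT = { 'y' }
  'y' is in predict set, so this production goes in M[A, 'y']

M[A, 'y'] = A → y A num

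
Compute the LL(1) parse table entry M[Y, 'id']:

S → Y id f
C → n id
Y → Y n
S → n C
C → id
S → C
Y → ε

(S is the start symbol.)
To find M[Y, 'id'], we find productions for Y where 'id' is in the predict set (PREDICT(N → α) = (FIRST(α) \ {ε}) ∪ (FOLLOW(N) if α ⇒* ε)).

Relevant sets:
  FIRST(Y) = { 'n', ε }
  FOLLOW(Y) = { 'id', 'n' }

Y → Y n: PREDICT = { 'n' }
Y → ε: PREDICT = { 'id', 'n' }
  'id' is in predict set, so this production goes in M[Y, 'id']

M[Y, 'id'] = Y → ε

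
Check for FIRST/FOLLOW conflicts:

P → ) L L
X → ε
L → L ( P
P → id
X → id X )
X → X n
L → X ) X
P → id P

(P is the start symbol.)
A FIRST/FOLLOW conflict occurs when a non-terminal N has a nullable alternative N → β (β ⇒* ε) and another alternative N → α with FIRST(α) ∩ FOLLOW(N) ≠ ∅: on such a lookahead the parser cannot decide between expanding α and letting N vanish via β.

Nullable non-terminals: X.
FIRST sets used below: FIRST(X) = { 'id', 'n', ε }

X: nullable alternative(s) X → ε; FOLLOW(X) = { $, '(', ')', 'id', 'n' }
  X → ε: FIRST \ {ε} = { } — this is the only nullable alternative, skip
  X → id X ): FIRST \ {ε} = { 'id' } — overlaps FOLLOW(X) on { 'id' }: CONFLICT
  X → X n: FIRST \ {ε} = { 'id', 'n' } — overlaps FOLLOW(X) on { 'id', 'n' }: CONFLICT

L, P have no nullable alternative, so no FIRST/FOLLOW check is needed there.

So the grammar has 2 FIRST/FOLLOW conflicts (marked CONFLICT above).

Answer: Yes. X → id X ')' with FOLLOW(X) on { 'id' }; X → X n with FOLLOW(X) on { 'id', 'n' }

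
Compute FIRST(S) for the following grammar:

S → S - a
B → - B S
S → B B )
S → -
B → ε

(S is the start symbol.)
{ ')', '-' }

FIRST sets of the other non-terminals involved (by the same procedure, iterated to a fixed point):
  FIRST(B) = { '-', ε }

From S → S - a:
  - S is the symbol being defined: contributes nothing new
    S is not nullable, so stop
From S → B B ):
  - B is a non-terminal: add FIRST(B) \ {ε} = { '-' }
    B is nullable, so continue to the next symbol
  - B is a non-terminal: add FIRST(B) \ {ε} = { '-' }
    B is nullable, so continue to the next symbol
  - ')' is a terminal: add ')' and stop
From S → -:
  - '-' is a terminal: add '-' and stop

Collecting: FIRST(S) = { ')', '-' }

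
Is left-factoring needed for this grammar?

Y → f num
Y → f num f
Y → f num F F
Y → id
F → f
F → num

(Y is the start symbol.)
Yes, Y has productions with common prefix 'f num'

Left-factoring is needed when two productions for the same non-terminal
share a common prefix on the right-hand side.

Productions for Y:
  Y → f num
  Y → f num f
  Y → f num F F
  Y → id
Productions for F:
  F → f
  F → num

Found common prefix 'f num' in productions for Y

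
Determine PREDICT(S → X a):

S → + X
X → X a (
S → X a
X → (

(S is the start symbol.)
{ '(' }

PREDICT(S → X a) = (FIRST(RHS) \ {ε}) ∪ (FOLLOW(S) if ε ∈ FIRST(RHS), i.e. RHS ⇒* ε)
FIRST(X) = { '(' }
FIRST(X a) = { '(' }
ε ∉ FIRST(X a), so FOLLOW(S) is not added.
PREDICT(S → X a) = { '(' }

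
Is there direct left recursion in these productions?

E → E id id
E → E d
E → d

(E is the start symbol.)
Yes, E is left-recursive

E → E id id: LEFT RECURSIVE (starts with E)
E → E d: LEFT RECURSIVE (starts with E)
E → d: starts with d

The grammar has direct left recursion on: E.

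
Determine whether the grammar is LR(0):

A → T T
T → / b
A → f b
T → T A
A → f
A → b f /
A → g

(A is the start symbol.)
No. Shift-reduce conflict between [A → f .] and [A → f . b]

A grammar is LR(0) if no state in the canonical LR(0) collection has:
  - both a shift item (dot before a terminal) and a complete item (shift-reduce conflict), or
  - two or more complete items (reduce-reduce conflict; the accept item [A' → A .] counts as a complete item here).

Augment with A' → A and build the canonical LR(0) collection (I0 = CLOSURE({[A' → . A]}), then GOTO on every symbol after a dot until no new states appear). It has 13 states:
  I0: { [A → . T T], [A → . b f /], [A → . f b], [A → . f], [A → . g], [A' → . A], [T → . / b], [T → . T A] }  — shift
  I1: { [T → / . b] }  — shift
  I2: { [A' → A .] }  — accept
  I3: { [A → . T T], [A → . b f /], [A → . f b], [A → . f], [A → . g], [A → T . T], [T → . / b], [T → . T A], [T → T . A] }  — shift
  I4: { [A → b . f /] }  — shift
  I5: { [A → f . b], [A → f .] }  — shift, reduce
  I6: { [A → g .] }  — reduce
  I7: { [A → f b .] }  — reduce
  I8: { [A → b f . /] }  — shift
  I9: { [A → b f / .] }  — reduce
  I10: { [T → T A .] }  — reduce
  I11: { [A → . T T], [A → . b f /], [A → . f b], [A → . f], [A → . g], [A → T . T], [A → T T .], [T → . / b], [T → . T A], [T → T . A] }  — shift, reduce
  I12: { [T → / b .] }  — reduce

Conflict in state I5:
  Shift-reduce conflict between [A → f .] and [A → f . b]
So the grammar is NOT LR(0).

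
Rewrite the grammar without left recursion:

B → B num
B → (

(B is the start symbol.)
B is directly left-recursive. The standard transformation for
  A → A α₁ | ... | A α_m | β₁ | ... | β_n
is
  A  → β₁ A' | ... | β_n A'
  A' → α₁ A' | ... | α_m A' | ε

B → ( becomes B → ( B'
B → B num becomes B' → num B'
Add B' → ε

Resulting grammar:
B → ( B'
B' → num B'
B' → ε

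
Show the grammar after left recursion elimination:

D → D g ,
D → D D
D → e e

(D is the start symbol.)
D is directly left-recursive. The standard transformation for
  A → A α₁ | ... | A α_m | β₁ | ... | β_n
is
  A  → β₁ A' | ... | β_n A'
  A' → α₁ A' | ... | α_m A' | ε

D → e e becomes D → e e D'
D → D g , becomes D' → g , D'
D → D D becomes D' → D D'
Add D' → ε

Resulting grammar:
D → e e D'
D' → g , D'
D' → D D'
D' → ε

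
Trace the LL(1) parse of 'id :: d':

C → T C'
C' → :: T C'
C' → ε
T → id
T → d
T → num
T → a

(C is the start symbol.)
LL(1) parsing maintains a stack (initially the start symbol over $) and the input. At each step: if the stack top is a terminal, match it against the current input token; if it is a non-terminal N, replace it with the RHS of M[N, lookahead] (the unique production whose predict set contains the lookahead).

Stack is shown with the top on the left.

Stack      Input      Action
----------------------------
C $        id :: d $  output C → T C'
T C' $     id :: d $  output T → id
id C' $    id :: d $  match 'id'
C' $       :: d $     output C' → :: T C'
:: T C' $  :: d $     match '::'
T C' $     d $        output T → d
d C' $     d $        match 'd'
C' $       $          output C' → ε
$          $          accept

The string is accepted.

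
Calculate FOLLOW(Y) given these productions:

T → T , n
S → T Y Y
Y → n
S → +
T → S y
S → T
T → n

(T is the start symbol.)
In S → T Y Y: Y is followed by Y, add FIRST(Y) \ {ε} = { 'n' }
In S → T Y Y: Y is at the end, add FOLLOW(S)

The FOLLOW sets referred to above (computed the same way, to a fixed point):
  FOLLOW(S) = { 'y' }

Taking the union: FOLLOW(Y) = { 'n', 'y' }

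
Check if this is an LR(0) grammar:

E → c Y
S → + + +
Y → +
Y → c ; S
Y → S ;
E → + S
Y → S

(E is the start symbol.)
A grammar is LR(0) if no state in the canonical LR(0) collection has:
  - both a shift item (dot before a terminal) and a complete item (shift-reduce conflict), or
  - two or more complete items (reduce-reduce conflict; the accept item [E' → E .] counts as a complete item here).

Augment with E' → E and build the canonical LR(0) collection (I0 = CLOSURE({[E' → . E]}), then GOTO on every symbol after a dot until no new states appear). It has 15 states:
  I0: { [E → . + S], [E → . c Y], [E' → . E] }  — shift
  I1: { [E → + . S], [S → . + + +] }  — shift
  I2: { [E' → E .] }  — accept
  I3: { [E → c . Y], [S → . + + +], [Y → . +], [Y → . S ;], [Y → . S], [Y → . c ; S] }  — shift
  I4: { [S → + . + +], [Y → + .] }  — shift, reduce
  I5: { [Y → S . ;], [Y → S .] }  — shift, reduce
  I6: { [E → c Y .] }  — reduce
  I7: { [Y → c . ; S] }  — shift
  I8: { [S → . + + +], [Y → c ; . S] }  — shift
  I9: { [S → + . + +] }  — shift
  I10: { [Y → c ; S .] }  — reduce
  I11: { [S → + + . +] }  — shift
  I12: { [S → + + + .] }  — reduce
  I13: { [Y → S ; .] }  — reduce
  I14: { [E → + S .] }  — reduce

Conflict in state I4:
  Shift-reduce conflict between [Y → + .] and [S → + . + +]
So the grammar is NOT LR(0).

Answer: No. Shift-reduce conflict between [Y → + .] and [S → + . + +]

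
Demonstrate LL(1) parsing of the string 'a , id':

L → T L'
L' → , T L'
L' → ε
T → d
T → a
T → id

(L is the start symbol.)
LL(1) parsing maintains a stack (initially the start symbol over $) and the input. At each step: if the stack top is a terminal, match it against the current input token; if it is a non-terminal N, replace it with the RHS of M[N, lookahead] (the unique production whose predict set contains the lookahead).

Stack is shown with the top on the left.

Stack     Input     Action
--------------------------
L $       a , id $  output L → T L'
T L' $    a , id $  output T → a
a L' $    a , id $  match 'a'
L' $      , id $    output L' → , T L'
, T L' $  , id $    match ','
T L' $    id $      output T → id
id L' $   id $      match 'id'
L' $      $         output L' → ε
$         $         accept

The string is accepted.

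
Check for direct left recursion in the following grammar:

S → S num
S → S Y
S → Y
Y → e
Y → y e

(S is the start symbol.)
Yes, S is left-recursive

Direct left recursion occurs when N → N α for some non-terminal N (the right-hand side begins with the left-hand side itself).

S → S num: LEFT RECURSIVE (starts with S)
S → S Y: LEFT RECURSIVE (starts with S)
S → Y: starts with Y
Y → e: starts with e
Y → y e: starts with y

The grammar has direct left recursion on: S.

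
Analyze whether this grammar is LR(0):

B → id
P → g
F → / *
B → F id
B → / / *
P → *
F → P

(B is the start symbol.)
Yes, the grammar is LR(0)

Augment with B' → B and build the canonical LR(0) collection (I0 = CLOSURE({[B' → . B]}), then GOTO on every symbol after a dot until no new states appear). It has 12 states:
  I0: { [B → . / / *], [B → . F id], [B → . id], [B' → . B], [F → . / *], [F → . P], [P → . *], [P → . g] }  — shift
  I1: { [P → * .] }  — reduce
  I2: { [B → / . / *], [F → / . *] }  — shift
  I3: { [B' → B .] }  — accept
  I4: { [B → F . id] }  — shift
  I5: { [F → P .] }  — reduce
  I6: { [P → g .] }  — reduce
  I7: { [B → id .] }  — reduce
  I8: { [B → F id .] }  — reduce
  I9: { [F → / * .] }  — reduce
  I10: { [B → / / . *] }  — shift
  I11: { [B → / / * .] }  — reduce

Every state is either a pure shift/goto state or contains exactly one complete item and nothing to shift — no conflicts. The grammar is LR(0).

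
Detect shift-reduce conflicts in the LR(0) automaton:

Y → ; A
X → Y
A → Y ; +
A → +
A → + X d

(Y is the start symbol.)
Yes — I3: [A → + .] vs [Y → . ; A]

A shift-reduce conflict occurs when an LR(0) state has both:
  - a complete (reduce) item [A → α .] (dot at the end), and
  - a shift item [B → β . c γ] (dot before a terminal).

Augment with Y' → Y and build the canonical LR(0) collection (I0 = CLOSURE({[Y' → . Y]}), then GOTO on every symbol after a dot until no new states appear). It has 11 states:
  I0: { [Y → . ; A], [Y' → . Y] }  — shift
  I1: { [A → . + X d], [A → . +], [A → . Y ; +], [Y → . ; A], [Y → ; . A] }  — shift
  I2: { [Y' → Y .] }  — accept
  I3: { [A → + . X d], [A → + .], [X → . Y], [Y → . ; A] }  — shift, reduce
  I4: { [Y → ; A .] }  — reduce
  I5: { [A → Y . ; +] }  — shift
  I6: { [A → Y ; . +] }  — shift
  I7: { [A → Y ; + .] }  — reduce
  I8: { [A → + X . d] }  — shift
  I9: { [X → Y .] }  — reduce
  I10: { [A → + X d .] }  — reduce

I3 contains reduce item [A → + .] and shift item [Y → . ; A] — shift-reduce conflict.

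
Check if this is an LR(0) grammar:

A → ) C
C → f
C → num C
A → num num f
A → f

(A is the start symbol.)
A grammar is LR(0) if no state in the canonical LR(0) collection has:
  - both a shift item (dot before a terminal) and a complete item (shift-reduce conflict), or
  - two or more complete items (reduce-reduce conflict; the accept item [A' → A .] counts as a complete item here).

Augment with A' → A and build the canonical LR(0) collection (I0 = CLOSURE({[A' → . A]}), then GOTO on every symbol after a dot until no new states appear). It has 11 states:
  I0: { [A → . ) C], [A → . f], [A → . num num f], [A' → . A] }  — shift
  I1: { [A → ) . C], [C → . f], [C → . num C] }  — shift
  I2: { [A' → A .] }  — accept
  I3: { [A → f .] }  — reduce
  I4: { [A → num . num f] }  — shift
  I5: { [A → num num . f] }  — shift
  I6: { [A → num num f .] }  — reduce
  I7: { [A → ) C .] }  — reduce
  I8: { [C → f .] }  — reduce
  I9: { [C → . f], [C → . num C], [C → num . C] }  — shift
  I10: { [C → num C .] }  — reduce

Every state is either a pure shift/goto state or contains exactly one complete item and nothing to shift — no conflicts. The grammar is LR(0).

Answer: Yes, the grammar is LR(0)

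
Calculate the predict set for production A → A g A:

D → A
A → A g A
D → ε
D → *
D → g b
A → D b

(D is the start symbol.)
{ '*', 'b', 'g' }

PREDICT(A → A g A) = (FIRST(RHS) \ {ε}) ∪ (FOLLOW(A) if ε ∈ FIRST(RHS), i.e. RHS ⇒* ε)
FIRST(A) = { '*', 'b', 'g' }
FIRST(A g A) = { '*', 'b', 'g' }
ε ∉ FIRST(A g A), so FOLLOW(A) is not added.
PREDICT(A → A g A) = { '*', 'b', 'g' }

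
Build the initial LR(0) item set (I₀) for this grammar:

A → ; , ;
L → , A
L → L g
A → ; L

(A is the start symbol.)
{ [A → . ; , ;], [A → . ; L], [A' → . A] }

First, augment the grammar with A' → A
I₀ = CLOSURE({ [A' → . A] }):
  [A' → . A] has the dot before A: add [A → . ; , ;], [A → . ; L]
No further items can be added.

I₀ = { [A → . ; , ;], [A → . ; L], [A' → . A] }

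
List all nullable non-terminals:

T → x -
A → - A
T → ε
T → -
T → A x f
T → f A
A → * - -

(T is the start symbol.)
ε-productions: T → ε
So T is immediately nullable.
No further non-terminal can be added: every production for the remaining non-terminals contains a terminal or a non-nullable non-terminal.
Nullable = { 'T' }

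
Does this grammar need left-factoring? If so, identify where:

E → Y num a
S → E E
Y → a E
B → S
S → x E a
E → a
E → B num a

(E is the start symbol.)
Left-factoring is needed when two productions for the same non-terminal
share a common prefix on the right-hand side.

Productions for E:
  E → Y num a
  E → a
  E → B num a
Productions for S:
  S → E E
  S → x E a

No common prefixes found.

Answer: No, left-factoring is not needed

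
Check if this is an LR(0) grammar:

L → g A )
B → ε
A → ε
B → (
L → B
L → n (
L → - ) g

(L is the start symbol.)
Augment with L' → L and build the canonical LR(0) collection (I0 = CLOSURE({[L' → . L]}), then GOTO on every symbol after a dot until no new states appear). It has 12 states:
  I0: { [B → . (], [B → .], [L → . - ) g], [L → . B], [L → . g A )], [L → . n (], [L' → . L] }  — shift, reduce
  I1: { [B → ( .] }  — reduce
  I2: { [L → - . ) g] }  — shift
  I3: { [L → B .] }  — reduce
  I4: { [L' → L .] }  — accept
  I5: { [A → .], [L → g . A )] }  — reduce
  I6: { [L → n . (] }  — shift
  I7: { [L → n ( .] }  — reduce
  I8: { [L → g A . )] }  — shift
  I9: { [L → g A ) .] }  — reduce
  I10: { [L → - ) . g] }  — shift
  I11: { [L → - ) g .] }  — reduce

Conflict in state I0:
  Shift-reduce conflict between [B → .] and [B → . (]
So the grammar is NOT LR(0).

Answer: No. Shift-reduce conflict between [B → .] and [B → . (]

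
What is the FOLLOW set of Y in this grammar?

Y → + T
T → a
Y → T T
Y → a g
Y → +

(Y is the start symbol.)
{ $ }

Y is the start symbol, so $ ∈ FOLLOW(Y).
Y does not occur on any right-hand side.

Taking the union: FOLLOW(Y) = { $ }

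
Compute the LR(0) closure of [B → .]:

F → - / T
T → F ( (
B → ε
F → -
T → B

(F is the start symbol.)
{ [B → .] }

To compute CLOSURE, for each item [A → α.Bβ] where B is a non-terminal, add [B → .γ] for all productions B → γ; repeat for the newly added items until nothing changes.

Start with: [B → .]
The dot is at the end, so nothing is added.

CLOSURE = { [B → .] }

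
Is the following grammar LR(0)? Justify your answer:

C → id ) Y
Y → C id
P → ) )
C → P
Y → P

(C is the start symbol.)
A grammar is LR(0) if no state in the canonical LR(0) collection has:
  - both a shift item (dot before a terminal) and a complete item (shift-reduce conflict), or
  - two or more complete items (reduce-reduce conflict; the accept item [C' → C .] counts as a complete item here).

Augment with C' → C and build the canonical LR(0) collection (I0 = CLOSURE({[C' → . C]}), then GOTO on every symbol after a dot until no new states appear). It has 11 states:
  I0: { [C → . P], [C → . id ) Y], [C' → . C], [P → . ) )] }  — shift
  I1: { [P → ) . )] }  — shift
  I2: { [C' → C .] }  — accept
  I3: { [C → P .] }  — reduce
  I4: { [C → id . ) Y] }  — shift
  I5: { [C → . P], [C → . id ) Y], [C → id ) . Y], [P → . ) )], [Y → . C id], [Y → . P] }  — shift
  I6: { [Y → C . id] }  — shift
  I7: { [C → P .], [Y → P .] }  — 2 reduces
  I8: { [C → id ) Y .] }  — reduce
  I9: { [Y → C id .] }  — reduce
  I10: { [P → ) ) .] }  — reduce

Conflict in state I7:
  Reduce-reduce conflict: [C → P .] and [Y → P .]
So the grammar is NOT LR(0).

Answer: No. Reduce-reduce conflict: [C → P .] and [Y → P .]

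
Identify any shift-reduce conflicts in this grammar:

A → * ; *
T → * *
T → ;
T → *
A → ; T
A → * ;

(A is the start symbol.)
Yes — I4: [T → * .] vs [T → * . *]; I8: [A → * ; .] vs [A → * ; . *]

Augment with A' → A and build the canonical LR(0) collection (I0 = CLOSURE({[A' → . A]}), then GOTO on every symbol after a dot until no new states appear). It has 10 states:
  I0: { [A → . * ; *], [A → . * ;], [A → . ; T], [A' → . A] }  — shift
  I1: { [A → * . ; *], [A → * . ;] }  — shift
  I2: { [A → ; . T], [T → . * *], [T → . *], [T → . ;] }  — shift
  I3: { [A' → A .] }  — accept
  I4: { [T → * . *], [T → * .] }  — shift, reduce
  I5: { [T → ; .] }  — reduce
  I6: { [A → ; T .] }  — reduce
  I7: { [T → * * .] }  — reduce
  I8: { [A → * ; . *], [A → * ; .] }  — shift, reduce
  I9: { [A → * ; * .] }  — reduce

I4 contains reduce item [T → * .] and shift item [T → * . *] — shift-reduce conflict.
I8 contains reduce item [A → * ; .] and shift item [A → * ; . *] — shift-reduce conflict.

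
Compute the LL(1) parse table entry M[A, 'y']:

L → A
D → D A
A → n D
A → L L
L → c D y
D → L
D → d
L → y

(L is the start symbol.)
A → L L

To find M[A, 'y'], we find productions for A where 'y' is in the predict set (PREDICT(N → α) = (FIRST(α) \ {ε}) ∪ (FOLLOW(N) if α ⇒* ε)).

Relevant sets:
  FIRST(L) = { 'c', 'n', 'y' }

A → n D: PREDICT = { 'n' }
A → L L: PREDICT = { 'c', 'n', 'y' }
  'y' is in predict set, so this production goes in M[A, 'y']

M[A, 'y'] = A → L L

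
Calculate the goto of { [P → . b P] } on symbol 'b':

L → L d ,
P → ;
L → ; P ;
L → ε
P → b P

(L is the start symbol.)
GOTO(I, 'b') = CLOSURE({ [A → αX.β] : [A → α.Xβ] ∈ I, X = 'b' })

Items with dot before 'b', with the dot advanced:
  [P → . b P] → [P → b . P]
Closure of the advanced items:
  [P → b . P] has the dot before P: add [P → . ;], [P → . b P]

GOTO = { [P → . ;], [P → . b P], [P → b . P] }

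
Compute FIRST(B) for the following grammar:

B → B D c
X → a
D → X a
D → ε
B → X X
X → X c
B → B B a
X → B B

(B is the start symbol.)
To compute FIRST(B), examine every production with B on the left-hand side, reading each right-hand side left to right until a non-nullable symbol is reached.

FIRST sets of the other non-terminals involved (by the same procedure, iterated to a fixed point):
  FIRST(X) = { 'a' }

From B → B D c:
  - B is the symbol being defined: contributes nothing new
    B is not nullable, so stop
From B → X X:
  - X is a non-terminal: add FIRST(X) \ {ε} = { 'a' }
    X is not nullable, so stop
From B → B B a:
  - B is the symbol being defined: contributes nothing new
    B is not nullable, so stop

Collecting: FIRST(B) = { 'a' }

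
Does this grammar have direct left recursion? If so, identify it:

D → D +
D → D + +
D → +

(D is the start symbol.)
Yes, D is left-recursive

D → D +: LEFT RECURSIVE (starts with D)
D → D + +: LEFT RECURSIVE (starts with D)
D → +: starts with '+'

The grammar has direct left recursion on: D.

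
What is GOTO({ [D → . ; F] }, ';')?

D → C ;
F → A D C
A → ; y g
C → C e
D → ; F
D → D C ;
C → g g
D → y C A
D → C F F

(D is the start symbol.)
GOTO(I, ';') = CLOSURE({ [A → αX.β] : [A → α.Xβ] ∈ I, X = ';' })

Items with dot before ';', with the dot advanced:
  [D → . ; F] → [D → ; . F]
Closure of the advanced items:
  [D → ; . F] has the dot before F: add [F → . A D C]
  [F → . A D C] has the dot before A: add [A → . ; y g]

GOTO = { [A → . ; y g], [D → ; . F], [F → . A D C] }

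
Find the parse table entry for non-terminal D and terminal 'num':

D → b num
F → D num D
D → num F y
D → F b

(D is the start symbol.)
D → num F y, D → F b

To find M[D, 'num'], we find productions for D where 'num' is in the predict set (PREDICT(N → α) = (FIRST(α) \ {ε}) ∪ (FOLLOW(N) if α ⇒* ε)).

Relevant sets:
  FIRST(F) = { 'b', 'num' }

D → b num: PREDICT = { 'b' }
D → num F y: PREDICT = { 'num' }
  'num' is in predict set, so this production goes in M[D, 'num']
D → F b: PREDICT = { 'b', 'num' }
  'num' is in predict set, so this production goes in M[D, 'num']

M[D, 'num'] = D → num F y, D → F b  (a multiply-defined cell — the grammar is not LL(1))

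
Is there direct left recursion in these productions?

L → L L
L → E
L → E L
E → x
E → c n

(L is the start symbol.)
Direct left recursion occurs when N → N α for some non-terminal N (the right-hand side begins with the left-hand side itself).

L → L L: LEFT RECURSIVE (starts with L)
L → E: starts with E
L → E L: starts with E
E → x: starts with x
E → c n: starts with c

The grammar has direct left recursion on: L.

Answer: Yes, L is left-recursive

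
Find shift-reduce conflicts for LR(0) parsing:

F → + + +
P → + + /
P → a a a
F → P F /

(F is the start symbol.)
No shift-reduce conflicts

A shift-reduce conflict occurs when an LR(0) state has both:
  - a complete (reduce) item [A → α .] (dot at the end), and
  - a shift item [B → β . c γ] (dot before a terminal).

Augment with F' → F and build the canonical LR(0) collection (I0 = CLOSURE({[F' → . F]}), then GOTO on every symbol after a dot until no new states appear). It has 12 states:
  I0: { [F → . + + +], [F → . P F /], [F' → . F], [P → . + + /], [P → . a a a] }  — shift
  I1: { [F → + . + +], [P → + . + /] }  — shift
  I2: { [F' → F .] }  — accept
  I3: { [F → . + + +], [F → . P F /], [F → P . F /], [P → . + + /], [P → . a a a] }  — shift
  I4: { [P → a . a a] }  — shift
  I5: { [P → a a . a] }  — shift
  I6: { [P → a a a .] }  — reduce
  I7: { [F → P F . /] }  — shift
  I8: { [F → P F / .] }  — reduce
  I9: { [F → + + . +], [P → + + . /] }  — shift
  I10: { [F → + + + .] }  — reduce
  I11: { [P → + + / .] }  — reduce

No state contains both a complete item and a shift item.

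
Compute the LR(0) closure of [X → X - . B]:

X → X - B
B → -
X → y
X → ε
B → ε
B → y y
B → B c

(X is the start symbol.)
{ [B → . -], [B → . B c], [B → . y y], [B → .], [X → X - . B] }

Start with: [X → X - . B]
  [X → X - . B] has the dot before B: add [B → . -], [B → .], [B → . y y], [B → . B c]
No further items can be added.

CLOSURE = { [B → . -], [B → . B c], [B → . y y], [B → .], [X → X - . B] }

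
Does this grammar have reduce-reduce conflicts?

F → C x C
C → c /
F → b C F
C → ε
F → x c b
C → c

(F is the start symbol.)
Augment with F' → F and build the canonical LR(0) collection (I0 = CLOSURE({[F' → . F]}), then GOTO on every symbol after a dot until no new states appear). It has 13 states:
  I0: { [C → . c /], [C → . c], [C → .], [F → . C x C], [F → . b C F], [F → . x c b], [F' → . F] }  — shift, reduce
  I1: { [F → C . x C] }  — shift
  I2: { [F' → F .] }  — accept
  I3: { [C → . c /], [C → . c], [C → .], [F → b . C F] }  — shift, reduce
  I4: { [C → c . /], [C → c .] }  — shift, reduce
  I5: { [F → x . c b] }  — shift
  I6: { [F → x c . b] }  — shift
  I7: { [F → x c b .] }  — reduce
  I8: { [C → c / .] }  — reduce
  I9: { [C → . c /], [C → . c], [C → .], [F → . C x C], [F → . b C F], [F → . x c b], [F → b C . F] }  — shift, reduce
  I10: { [F → b C F .] }  — reduce
  I11: { [C → . c /], [C → . c], [C → .], [F → C x . C] }  — shift, reduce
  I12: { [F → C x C .] }  — reduce

No state contains more than one complete item.

Answer: No reduce-reduce conflicts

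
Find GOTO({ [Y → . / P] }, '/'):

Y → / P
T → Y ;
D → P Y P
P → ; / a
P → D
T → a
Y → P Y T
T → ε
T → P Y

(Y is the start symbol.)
GOTO(I, '/') = CLOSURE({ [A → αX.β] : [A → α.Xβ] ∈ I, X = '/' })

Items with dot before '/', with the dot advanced:
  [Y → . / P] → [Y → / . P]
Closure of the advanced items:
  [Y → / . P] has the dot before P: add [P → . ; / a], [P → . D]
  [P → . D] has the dot before D: add [D → . P Y P]

GOTO = { [D → . P Y P], [P → . ; / a], [P → . D], [Y → / . P] }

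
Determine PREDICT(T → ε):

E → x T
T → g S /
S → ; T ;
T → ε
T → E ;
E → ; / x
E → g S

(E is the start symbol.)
{ $, ';' }

PREDICT(T → ε) = (FIRST(RHS) \ {ε}) ∪ (FOLLOW(T) if ε ∈ FIRST(RHS), i.e. RHS ⇒* ε)
The right-hand side is ε (FIRST(ε) = { ε }), so the predict set is FOLLOW(T) = { $, ';' }
PREDICT(T → ε) = { $, ';' }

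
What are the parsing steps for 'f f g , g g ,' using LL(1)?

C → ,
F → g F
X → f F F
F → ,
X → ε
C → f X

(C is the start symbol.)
Stack is shown with the top on the left.

Stack    Input            Action
--------------------------------
C $      f f g , g g , $  output C → f X
f X $    f f g , g g , $  match 'f'
X $      f g , g g , $    output X → f F F
f F F $  f g , g g , $    match 'f'
F F $    g , g g , $      output F → g F
g F F $  g , g g , $      match 'g'
F F $    , g g , $        output F → ,
, F $    , g g , $        match ','
F $      g g , $          output F → g F
g F $    g g , $          match 'g'
F $      g , $            output F → g F
g F $    g , $            match 'g'
F $      , $              output F → ,
, $      , $              match ','
$        $                accept

The string is accepted.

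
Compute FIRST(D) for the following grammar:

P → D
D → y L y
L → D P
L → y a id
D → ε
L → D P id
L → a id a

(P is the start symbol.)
From D → y L y:
  - y is a terminal: add 'y' and stop
From D → ε:
  - ε-production, so ε ∈ FIRST(D)

Collecting: FIRST(D) = { 'y', ε }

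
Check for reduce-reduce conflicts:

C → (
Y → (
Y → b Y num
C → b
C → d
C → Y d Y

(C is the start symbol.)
Augment with C' → C and build the canonical LR(0) collection (I0 = CLOSURE({[C' → . C]}), then GOTO on every symbol after a dot until no new states appear). It has 12 states:
  I0: { [C → . (], [C → . Y d Y], [C → . b], [C → . d], [C' → . C], [Y → . (], [Y → . b Y num] }  — shift
  I1: { [C → ( .], [Y → ( .] }  — 2 reduces
  I2: { [C' → C .] }  — accept
  I3: { [C → Y . d Y] }  — shift
  I4: { [C → b .], [Y → . (], [Y → . b Y num], [Y → b . Y num] }  — shift, reduce
  I5: { [C → d .] }  — reduce
  I6: { [Y → ( .] }  — reduce
  I7: { [Y → b Y . num] }  — shift
  I8: { [Y → . (], [Y → . b Y num], [Y → b . Y num] }  — shift
  I9: { [Y → b Y num .] }  — reduce
  I10: { [C → Y d . Y], [Y → . (], [Y → . b Y num] }  — shift
  I11: { [C → Y d Y .] }  — reduce

I1 contains complete items [C → ( .], [Y → ( .] — reduce-reduce conflict.

Answer: Yes — I1: [C → ( .] vs [Y → ( .]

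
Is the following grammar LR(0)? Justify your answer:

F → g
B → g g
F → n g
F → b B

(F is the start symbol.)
A grammar is LR(0) if no state in the canonical LR(0) collection has:
  - both a shift item (dot before a terminal) and a complete item (shift-reduce conflict), or
  - two or more complete items (reduce-reduce conflict; the accept item [F' → F .] counts as a complete item here).

Augment with F' → F and build the canonical LR(0) collection (I0 = CLOSURE({[F' → . F]}), then GOTO on every symbol after a dot until no new states appear). It has 9 states:
  I0: { [F → . b B], [F → . g], [F → . n g], [F' → . F] }  — shift
  I1: { [F' → F .] }  — accept
  I2: { [B → . g g], [F → b . B] }  — shift
  I3: { [F → g .] }  — reduce
  I4: { [F → n . g] }  — shift
  I5: { [F → n g .] }  — reduce
  I6: { [F → b B .] }  — reduce
  I7: { [B → g . g] }  — shift
  I8: { [B → g g .] }  — reduce

Every state is either a pure shift/goto state or contains exactly one complete item and nothing to shift — no conflicts. The grammar is LR(0).

Answer: Yes, the grammar is LR(0)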